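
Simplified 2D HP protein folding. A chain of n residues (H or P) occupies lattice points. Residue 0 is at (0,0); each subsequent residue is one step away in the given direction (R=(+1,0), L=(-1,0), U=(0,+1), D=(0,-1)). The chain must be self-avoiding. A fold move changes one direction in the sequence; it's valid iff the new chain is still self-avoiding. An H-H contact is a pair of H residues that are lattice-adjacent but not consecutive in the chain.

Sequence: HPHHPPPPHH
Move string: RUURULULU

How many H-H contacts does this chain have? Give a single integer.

Answer: 0

Derivation:
Positions: [(0, 0), (1, 0), (1, 1), (1, 2), (2, 2), (2, 3), (1, 3), (1, 4), (0, 4), (0, 5)]
No H-H contacts found.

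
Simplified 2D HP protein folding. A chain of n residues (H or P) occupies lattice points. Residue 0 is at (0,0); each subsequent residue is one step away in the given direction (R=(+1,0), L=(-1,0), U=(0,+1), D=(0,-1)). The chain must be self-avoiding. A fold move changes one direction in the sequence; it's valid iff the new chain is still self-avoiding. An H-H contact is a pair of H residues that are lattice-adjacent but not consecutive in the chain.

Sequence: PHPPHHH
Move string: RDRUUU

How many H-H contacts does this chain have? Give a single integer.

Answer: 1

Derivation:
Positions: [(0, 0), (1, 0), (1, -1), (2, -1), (2, 0), (2, 1), (2, 2)]
H-H contact: residue 1 @(1,0) - residue 4 @(2, 0)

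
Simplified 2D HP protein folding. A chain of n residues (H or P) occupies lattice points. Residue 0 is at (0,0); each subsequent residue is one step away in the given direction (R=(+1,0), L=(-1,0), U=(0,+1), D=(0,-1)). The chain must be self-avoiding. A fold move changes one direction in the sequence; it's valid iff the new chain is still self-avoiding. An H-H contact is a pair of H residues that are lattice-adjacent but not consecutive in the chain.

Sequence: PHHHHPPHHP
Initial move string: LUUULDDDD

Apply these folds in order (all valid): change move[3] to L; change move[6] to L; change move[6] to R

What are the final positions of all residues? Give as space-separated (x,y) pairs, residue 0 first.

Initial moves: LUUULDDDD
Fold: move[3]->L => LUULLDDDD (positions: [(0, 0), (-1, 0), (-1, 1), (-1, 2), (-2, 2), (-3, 2), (-3, 1), (-3, 0), (-3, -1), (-3, -2)])
Fold: move[6]->L => LUULLDLDD (positions: [(0, 0), (-1, 0), (-1, 1), (-1, 2), (-2, 2), (-3, 2), (-3, 1), (-4, 1), (-4, 0), (-4, -1)])
Fold: move[6]->R => LUULLDRDD (positions: [(0, 0), (-1, 0), (-1, 1), (-1, 2), (-2, 2), (-3, 2), (-3, 1), (-2, 1), (-2, 0), (-2, -1)])

Answer: (0,0) (-1,0) (-1,1) (-1,2) (-2,2) (-3,2) (-3,1) (-2,1) (-2,0) (-2,-1)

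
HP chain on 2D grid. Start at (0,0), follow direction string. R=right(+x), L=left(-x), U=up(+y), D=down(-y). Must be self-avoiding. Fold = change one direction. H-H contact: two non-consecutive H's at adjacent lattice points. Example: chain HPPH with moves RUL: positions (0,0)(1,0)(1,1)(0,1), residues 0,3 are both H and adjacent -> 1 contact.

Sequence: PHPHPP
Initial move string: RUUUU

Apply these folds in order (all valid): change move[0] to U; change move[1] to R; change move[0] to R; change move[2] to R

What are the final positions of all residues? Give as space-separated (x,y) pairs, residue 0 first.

Answer: (0,0) (1,0) (2,0) (3,0) (3,1) (3,2)

Derivation:
Initial moves: RUUUU
Fold: move[0]->U => UUUUU (positions: [(0, 0), (0, 1), (0, 2), (0, 3), (0, 4), (0, 5)])
Fold: move[1]->R => URUUU (positions: [(0, 0), (0, 1), (1, 1), (1, 2), (1, 3), (1, 4)])
Fold: move[0]->R => RRUUU (positions: [(0, 0), (1, 0), (2, 0), (2, 1), (2, 2), (2, 3)])
Fold: move[2]->R => RRRUU (positions: [(0, 0), (1, 0), (2, 0), (3, 0), (3, 1), (3, 2)])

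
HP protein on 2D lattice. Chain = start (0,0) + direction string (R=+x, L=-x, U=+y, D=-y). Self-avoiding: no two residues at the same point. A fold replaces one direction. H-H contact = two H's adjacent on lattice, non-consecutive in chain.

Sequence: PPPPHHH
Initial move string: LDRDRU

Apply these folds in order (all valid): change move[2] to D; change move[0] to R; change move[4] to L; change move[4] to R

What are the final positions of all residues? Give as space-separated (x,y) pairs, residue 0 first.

Answer: (0,0) (1,0) (1,-1) (1,-2) (1,-3) (2,-3) (2,-2)

Derivation:
Initial moves: LDRDRU
Fold: move[2]->D => LDDDRU (positions: [(0, 0), (-1, 0), (-1, -1), (-1, -2), (-1, -3), (0, -3), (0, -2)])
Fold: move[0]->R => RDDDRU (positions: [(0, 0), (1, 0), (1, -1), (1, -2), (1, -3), (2, -3), (2, -2)])
Fold: move[4]->L => RDDDLU (positions: [(0, 0), (1, 0), (1, -1), (1, -2), (1, -3), (0, -3), (0, -2)])
Fold: move[4]->R => RDDDRU (positions: [(0, 0), (1, 0), (1, -1), (1, -2), (1, -3), (2, -3), (2, -2)])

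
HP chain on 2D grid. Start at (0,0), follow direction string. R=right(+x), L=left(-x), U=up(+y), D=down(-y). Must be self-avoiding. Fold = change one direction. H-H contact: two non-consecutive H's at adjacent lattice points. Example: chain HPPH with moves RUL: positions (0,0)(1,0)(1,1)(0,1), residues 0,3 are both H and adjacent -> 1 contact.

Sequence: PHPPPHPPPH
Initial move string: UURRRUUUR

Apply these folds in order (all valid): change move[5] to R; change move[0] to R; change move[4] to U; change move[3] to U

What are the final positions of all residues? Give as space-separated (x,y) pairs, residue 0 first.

Initial moves: UURRRUUUR
Fold: move[5]->R => UURRRRUUR (positions: [(0, 0), (0, 1), (0, 2), (1, 2), (2, 2), (3, 2), (4, 2), (4, 3), (4, 4), (5, 4)])
Fold: move[0]->R => RURRRRUUR (positions: [(0, 0), (1, 0), (1, 1), (2, 1), (3, 1), (4, 1), (5, 1), (5, 2), (5, 3), (6, 3)])
Fold: move[4]->U => RURRURUUR (positions: [(0, 0), (1, 0), (1, 1), (2, 1), (3, 1), (3, 2), (4, 2), (4, 3), (4, 4), (5, 4)])
Fold: move[3]->U => RURUURUUR (positions: [(0, 0), (1, 0), (1, 1), (2, 1), (2, 2), (2, 3), (3, 3), (3, 4), (3, 5), (4, 5)])

Answer: (0,0) (1,0) (1,1) (2,1) (2,2) (2,3) (3,3) (3,4) (3,5) (4,5)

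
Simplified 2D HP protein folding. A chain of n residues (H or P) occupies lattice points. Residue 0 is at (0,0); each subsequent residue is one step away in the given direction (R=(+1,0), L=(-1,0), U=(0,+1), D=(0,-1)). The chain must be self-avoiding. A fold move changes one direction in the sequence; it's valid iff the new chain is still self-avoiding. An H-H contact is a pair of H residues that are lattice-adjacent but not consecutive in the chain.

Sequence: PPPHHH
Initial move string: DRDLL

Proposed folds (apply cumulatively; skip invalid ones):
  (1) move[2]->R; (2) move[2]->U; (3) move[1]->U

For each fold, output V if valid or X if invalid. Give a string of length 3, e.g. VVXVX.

Initial: DRDLL -> [(0, 0), (0, -1), (1, -1), (1, -2), (0, -2), (-1, -2)]
Fold 1: move[2]->R => DRRLL INVALID (collision), skipped
Fold 2: move[2]->U => DRULL INVALID (collision), skipped
Fold 3: move[1]->U => DUDLL INVALID (collision), skipped

Answer: XXX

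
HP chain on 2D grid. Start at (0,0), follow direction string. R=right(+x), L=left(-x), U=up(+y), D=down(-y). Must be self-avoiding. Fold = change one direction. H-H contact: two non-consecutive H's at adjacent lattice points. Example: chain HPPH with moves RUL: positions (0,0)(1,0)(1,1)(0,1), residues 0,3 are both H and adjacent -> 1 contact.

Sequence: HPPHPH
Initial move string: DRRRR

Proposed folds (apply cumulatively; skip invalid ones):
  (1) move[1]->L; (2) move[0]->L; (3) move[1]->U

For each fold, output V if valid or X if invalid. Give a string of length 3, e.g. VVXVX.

Answer: XXX

Derivation:
Initial: DRRRR -> [(0, 0), (0, -1), (1, -1), (2, -1), (3, -1), (4, -1)]
Fold 1: move[1]->L => DLRRR INVALID (collision), skipped
Fold 2: move[0]->L => LRRRR INVALID (collision), skipped
Fold 3: move[1]->U => DURRR INVALID (collision), skipped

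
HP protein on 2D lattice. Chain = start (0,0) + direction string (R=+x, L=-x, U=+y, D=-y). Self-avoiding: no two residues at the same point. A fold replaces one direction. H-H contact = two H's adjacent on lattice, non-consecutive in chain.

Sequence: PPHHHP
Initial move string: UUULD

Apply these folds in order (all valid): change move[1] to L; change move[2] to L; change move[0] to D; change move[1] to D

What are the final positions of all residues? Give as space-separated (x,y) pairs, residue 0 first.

Answer: (0,0) (0,-1) (0,-2) (-1,-2) (-2,-2) (-2,-3)

Derivation:
Initial moves: UUULD
Fold: move[1]->L => ULULD (positions: [(0, 0), (0, 1), (-1, 1), (-1, 2), (-2, 2), (-2, 1)])
Fold: move[2]->L => ULLLD (positions: [(0, 0), (0, 1), (-1, 1), (-2, 1), (-3, 1), (-3, 0)])
Fold: move[0]->D => DLLLD (positions: [(0, 0), (0, -1), (-1, -1), (-2, -1), (-3, -1), (-3, -2)])
Fold: move[1]->D => DDLLD (positions: [(0, 0), (0, -1), (0, -2), (-1, -2), (-2, -2), (-2, -3)])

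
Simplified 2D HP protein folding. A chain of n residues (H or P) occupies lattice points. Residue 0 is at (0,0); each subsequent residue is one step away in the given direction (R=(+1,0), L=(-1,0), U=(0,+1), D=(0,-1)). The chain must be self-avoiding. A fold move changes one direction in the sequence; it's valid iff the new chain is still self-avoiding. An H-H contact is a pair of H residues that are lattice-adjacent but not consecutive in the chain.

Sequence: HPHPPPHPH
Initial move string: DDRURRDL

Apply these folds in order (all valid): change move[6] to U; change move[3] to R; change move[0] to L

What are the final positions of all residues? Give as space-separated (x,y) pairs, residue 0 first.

Initial moves: DDRURRDL
Fold: move[6]->U => DDRURRUL (positions: [(0, 0), (0, -1), (0, -2), (1, -2), (1, -1), (2, -1), (3, -1), (3, 0), (2, 0)])
Fold: move[3]->R => DDRRRRUL (positions: [(0, 0), (0, -1), (0, -2), (1, -2), (2, -2), (3, -2), (4, -2), (4, -1), (3, -1)])
Fold: move[0]->L => LDRRRRUL (positions: [(0, 0), (-1, 0), (-1, -1), (0, -1), (1, -1), (2, -1), (3, -1), (3, 0), (2, 0)])

Answer: (0,0) (-1,0) (-1,-1) (0,-1) (1,-1) (2,-1) (3,-1) (3,0) (2,0)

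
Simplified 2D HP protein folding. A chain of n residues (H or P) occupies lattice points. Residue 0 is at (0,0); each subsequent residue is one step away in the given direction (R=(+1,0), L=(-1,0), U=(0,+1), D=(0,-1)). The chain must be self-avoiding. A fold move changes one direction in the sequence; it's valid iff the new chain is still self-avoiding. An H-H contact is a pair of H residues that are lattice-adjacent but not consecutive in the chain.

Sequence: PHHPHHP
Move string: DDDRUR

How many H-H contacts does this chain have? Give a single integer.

Answer: 1

Derivation:
Positions: [(0, 0), (0, -1), (0, -2), (0, -3), (1, -3), (1, -2), (2, -2)]
H-H contact: residue 2 @(0,-2) - residue 5 @(1, -2)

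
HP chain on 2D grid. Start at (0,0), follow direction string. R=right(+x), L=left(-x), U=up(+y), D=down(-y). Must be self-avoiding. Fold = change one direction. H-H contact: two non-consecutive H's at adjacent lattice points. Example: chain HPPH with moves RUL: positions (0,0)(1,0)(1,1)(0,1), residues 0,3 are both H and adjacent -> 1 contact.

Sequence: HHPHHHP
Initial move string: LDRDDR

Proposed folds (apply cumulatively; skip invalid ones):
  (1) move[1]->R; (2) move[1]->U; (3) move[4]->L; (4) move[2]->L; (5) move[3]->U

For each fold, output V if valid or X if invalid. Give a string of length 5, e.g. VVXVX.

Answer: XXXVX

Derivation:
Initial: LDRDDR -> [(0, 0), (-1, 0), (-1, -1), (0, -1), (0, -2), (0, -3), (1, -3)]
Fold 1: move[1]->R => LRRDDR INVALID (collision), skipped
Fold 2: move[1]->U => LURDDR INVALID (collision), skipped
Fold 3: move[4]->L => LDRDLR INVALID (collision), skipped
Fold 4: move[2]->L => LDLDDR VALID
Fold 5: move[3]->U => LDLUDR INVALID (collision), skipped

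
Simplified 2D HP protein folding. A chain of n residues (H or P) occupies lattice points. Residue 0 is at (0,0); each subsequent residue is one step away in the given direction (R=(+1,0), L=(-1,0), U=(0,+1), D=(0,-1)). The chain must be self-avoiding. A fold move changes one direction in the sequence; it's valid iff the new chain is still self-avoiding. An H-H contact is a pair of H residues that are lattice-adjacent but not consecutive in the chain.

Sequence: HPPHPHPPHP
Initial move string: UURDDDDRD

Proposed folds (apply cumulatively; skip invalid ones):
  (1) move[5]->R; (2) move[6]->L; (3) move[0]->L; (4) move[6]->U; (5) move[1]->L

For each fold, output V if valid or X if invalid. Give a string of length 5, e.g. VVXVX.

Initial: UURDDDDRD -> [(0, 0), (0, 1), (0, 2), (1, 2), (1, 1), (1, 0), (1, -1), (1, -2), (2, -2), (2, -3)]
Fold 1: move[5]->R => UURDDRDRD VALID
Fold 2: move[6]->L => UURDDRLRD INVALID (collision), skipped
Fold 3: move[0]->L => LURDDRDRD INVALID (collision), skipped
Fold 4: move[6]->U => UURDDRURD VALID
Fold 5: move[1]->L => ULRDDRURD INVALID (collision), skipped

Answer: VXXVX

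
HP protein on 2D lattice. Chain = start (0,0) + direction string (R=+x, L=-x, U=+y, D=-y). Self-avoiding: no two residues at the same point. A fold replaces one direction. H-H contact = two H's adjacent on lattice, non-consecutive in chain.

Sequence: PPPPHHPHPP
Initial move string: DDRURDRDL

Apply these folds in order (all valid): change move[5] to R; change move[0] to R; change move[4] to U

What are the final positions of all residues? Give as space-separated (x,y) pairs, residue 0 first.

Initial moves: DDRURDRDL
Fold: move[5]->R => DDRURRRDL (positions: [(0, 0), (0, -1), (0, -2), (1, -2), (1, -1), (2, -1), (3, -1), (4, -1), (4, -2), (3, -2)])
Fold: move[0]->R => RDRURRRDL (positions: [(0, 0), (1, 0), (1, -1), (2, -1), (2, 0), (3, 0), (4, 0), (5, 0), (5, -1), (4, -1)])
Fold: move[4]->U => RDRUURRDL (positions: [(0, 0), (1, 0), (1, -1), (2, -1), (2, 0), (2, 1), (3, 1), (4, 1), (4, 0), (3, 0)])

Answer: (0,0) (1,0) (1,-1) (2,-1) (2,0) (2,1) (3,1) (4,1) (4,0) (3,0)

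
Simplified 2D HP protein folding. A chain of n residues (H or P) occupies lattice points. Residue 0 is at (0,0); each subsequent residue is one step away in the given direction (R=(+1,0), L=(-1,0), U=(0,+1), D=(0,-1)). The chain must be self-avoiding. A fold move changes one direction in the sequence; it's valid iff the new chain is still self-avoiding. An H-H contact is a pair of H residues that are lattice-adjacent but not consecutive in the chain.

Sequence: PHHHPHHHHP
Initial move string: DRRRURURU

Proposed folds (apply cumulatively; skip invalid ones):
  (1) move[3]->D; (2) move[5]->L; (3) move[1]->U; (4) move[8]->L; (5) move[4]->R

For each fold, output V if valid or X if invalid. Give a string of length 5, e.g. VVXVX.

Initial: DRRRURURU -> [(0, 0), (0, -1), (1, -1), (2, -1), (3, -1), (3, 0), (4, 0), (4, 1), (5, 1), (5, 2)]
Fold 1: move[3]->D => DRRDURURU INVALID (collision), skipped
Fold 2: move[5]->L => DRRRULURU VALID
Fold 3: move[1]->U => DURRULURU INVALID (collision), skipped
Fold 4: move[8]->L => DRRRULURL INVALID (collision), skipped
Fold 5: move[4]->R => DRRRRLURU INVALID (collision), skipped

Answer: XVXXX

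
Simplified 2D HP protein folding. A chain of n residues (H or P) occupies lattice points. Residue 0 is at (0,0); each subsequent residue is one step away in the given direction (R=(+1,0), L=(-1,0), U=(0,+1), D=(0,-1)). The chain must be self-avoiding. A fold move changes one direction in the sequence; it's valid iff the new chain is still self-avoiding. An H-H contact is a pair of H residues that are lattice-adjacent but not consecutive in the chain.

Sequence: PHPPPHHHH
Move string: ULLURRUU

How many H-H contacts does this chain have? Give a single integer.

Answer: 1

Derivation:
Positions: [(0, 0), (0, 1), (-1, 1), (-2, 1), (-2, 2), (-1, 2), (0, 2), (0, 3), (0, 4)]
H-H contact: residue 1 @(0,1) - residue 6 @(0, 2)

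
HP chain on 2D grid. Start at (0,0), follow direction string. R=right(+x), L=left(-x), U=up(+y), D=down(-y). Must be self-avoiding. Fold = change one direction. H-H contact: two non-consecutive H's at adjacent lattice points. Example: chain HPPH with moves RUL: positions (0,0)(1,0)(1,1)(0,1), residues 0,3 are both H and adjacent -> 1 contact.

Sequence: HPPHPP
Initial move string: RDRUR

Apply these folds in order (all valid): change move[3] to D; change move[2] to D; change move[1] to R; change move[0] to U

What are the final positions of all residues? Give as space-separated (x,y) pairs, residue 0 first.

Initial moves: RDRUR
Fold: move[3]->D => RDRDR (positions: [(0, 0), (1, 0), (1, -1), (2, -1), (2, -2), (3, -2)])
Fold: move[2]->D => RDDDR (positions: [(0, 0), (1, 0), (1, -1), (1, -2), (1, -3), (2, -3)])
Fold: move[1]->R => RRDDR (positions: [(0, 0), (1, 0), (2, 0), (2, -1), (2, -2), (3, -2)])
Fold: move[0]->U => URDDR (positions: [(0, 0), (0, 1), (1, 1), (1, 0), (1, -1), (2, -1)])

Answer: (0,0) (0,1) (1,1) (1,0) (1,-1) (2,-1)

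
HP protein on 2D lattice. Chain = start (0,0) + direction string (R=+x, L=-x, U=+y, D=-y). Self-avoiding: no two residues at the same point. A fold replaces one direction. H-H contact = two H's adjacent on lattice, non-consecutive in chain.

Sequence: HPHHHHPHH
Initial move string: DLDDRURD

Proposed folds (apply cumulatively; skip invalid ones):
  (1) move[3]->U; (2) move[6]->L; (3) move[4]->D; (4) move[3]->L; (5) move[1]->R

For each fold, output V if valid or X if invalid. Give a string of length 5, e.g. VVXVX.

Answer: XXXXV

Derivation:
Initial: DLDDRURD -> [(0, 0), (0, -1), (-1, -1), (-1, -2), (-1, -3), (0, -3), (0, -2), (1, -2), (1, -3)]
Fold 1: move[3]->U => DLDURURD INVALID (collision), skipped
Fold 2: move[6]->L => DLDDRULD INVALID (collision), skipped
Fold 3: move[4]->D => DLDDDURD INVALID (collision), skipped
Fold 4: move[3]->L => DLDLRURD INVALID (collision), skipped
Fold 5: move[1]->R => DRDDRURD VALID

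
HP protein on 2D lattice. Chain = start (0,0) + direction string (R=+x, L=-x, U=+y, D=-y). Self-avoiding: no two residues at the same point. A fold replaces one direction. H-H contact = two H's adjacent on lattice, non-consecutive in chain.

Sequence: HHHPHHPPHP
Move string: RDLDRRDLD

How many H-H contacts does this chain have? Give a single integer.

Answer: 2

Derivation:
Positions: [(0, 0), (1, 0), (1, -1), (0, -1), (0, -2), (1, -2), (2, -2), (2, -3), (1, -3), (1, -4)]
H-H contact: residue 2 @(1,-1) - residue 5 @(1, -2)
H-H contact: residue 5 @(1,-2) - residue 8 @(1, -3)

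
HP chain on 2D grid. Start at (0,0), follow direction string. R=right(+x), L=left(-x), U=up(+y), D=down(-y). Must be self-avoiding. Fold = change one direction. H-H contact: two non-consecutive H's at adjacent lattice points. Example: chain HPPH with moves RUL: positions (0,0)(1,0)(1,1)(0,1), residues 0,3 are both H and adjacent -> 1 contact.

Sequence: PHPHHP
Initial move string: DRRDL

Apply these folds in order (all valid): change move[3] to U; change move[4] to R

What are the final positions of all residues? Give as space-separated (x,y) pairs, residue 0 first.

Initial moves: DRRDL
Fold: move[3]->U => DRRUL (positions: [(0, 0), (0, -1), (1, -1), (2, -1), (2, 0), (1, 0)])
Fold: move[4]->R => DRRUR (positions: [(0, 0), (0, -1), (1, -1), (2, -1), (2, 0), (3, 0)])

Answer: (0,0) (0,-1) (1,-1) (2,-1) (2,0) (3,0)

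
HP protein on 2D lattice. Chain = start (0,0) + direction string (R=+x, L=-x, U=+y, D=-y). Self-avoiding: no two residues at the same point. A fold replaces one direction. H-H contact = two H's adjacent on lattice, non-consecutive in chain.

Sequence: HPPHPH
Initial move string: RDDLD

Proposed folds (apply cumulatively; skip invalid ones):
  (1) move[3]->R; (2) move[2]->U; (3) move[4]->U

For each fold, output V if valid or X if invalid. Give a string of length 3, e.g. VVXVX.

Initial: RDDLD -> [(0, 0), (1, 0), (1, -1), (1, -2), (0, -2), (0, -3)]
Fold 1: move[3]->R => RDDRD VALID
Fold 2: move[2]->U => RDURD INVALID (collision), skipped
Fold 3: move[4]->U => RDDRU VALID

Answer: VXV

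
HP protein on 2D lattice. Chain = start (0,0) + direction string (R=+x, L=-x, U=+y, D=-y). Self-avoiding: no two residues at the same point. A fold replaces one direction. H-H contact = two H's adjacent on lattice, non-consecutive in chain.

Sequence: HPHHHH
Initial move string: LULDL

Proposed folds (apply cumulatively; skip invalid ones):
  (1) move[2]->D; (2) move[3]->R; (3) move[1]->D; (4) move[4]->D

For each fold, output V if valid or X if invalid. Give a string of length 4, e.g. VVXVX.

Initial: LULDL -> [(0, 0), (-1, 0), (-1, 1), (-2, 1), (-2, 0), (-3, 0)]
Fold 1: move[2]->D => LUDDL INVALID (collision), skipped
Fold 2: move[3]->R => LULRL INVALID (collision), skipped
Fold 3: move[1]->D => LDLDL VALID
Fold 4: move[4]->D => LDLDD VALID

Answer: XXVV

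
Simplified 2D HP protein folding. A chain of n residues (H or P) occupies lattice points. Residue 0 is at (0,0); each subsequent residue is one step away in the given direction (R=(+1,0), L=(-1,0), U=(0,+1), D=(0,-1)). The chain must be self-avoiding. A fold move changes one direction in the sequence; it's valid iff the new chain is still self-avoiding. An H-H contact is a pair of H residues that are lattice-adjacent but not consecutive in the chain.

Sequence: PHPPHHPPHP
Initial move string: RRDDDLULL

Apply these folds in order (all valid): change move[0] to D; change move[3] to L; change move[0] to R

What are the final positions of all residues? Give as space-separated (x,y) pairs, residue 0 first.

Initial moves: RRDDDLULL
Fold: move[0]->D => DRDDDLULL (positions: [(0, 0), (0, -1), (1, -1), (1, -2), (1, -3), (1, -4), (0, -4), (0, -3), (-1, -3), (-2, -3)])
Fold: move[3]->L => DRDLDLULL (positions: [(0, 0), (0, -1), (1, -1), (1, -2), (0, -2), (0, -3), (-1, -3), (-1, -2), (-2, -2), (-3, -2)])
Fold: move[0]->R => RRDLDLULL (positions: [(0, 0), (1, 0), (2, 0), (2, -1), (1, -1), (1, -2), (0, -2), (0, -1), (-1, -1), (-2, -1)])

Answer: (0,0) (1,0) (2,0) (2,-1) (1,-1) (1,-2) (0,-2) (0,-1) (-1,-1) (-2,-1)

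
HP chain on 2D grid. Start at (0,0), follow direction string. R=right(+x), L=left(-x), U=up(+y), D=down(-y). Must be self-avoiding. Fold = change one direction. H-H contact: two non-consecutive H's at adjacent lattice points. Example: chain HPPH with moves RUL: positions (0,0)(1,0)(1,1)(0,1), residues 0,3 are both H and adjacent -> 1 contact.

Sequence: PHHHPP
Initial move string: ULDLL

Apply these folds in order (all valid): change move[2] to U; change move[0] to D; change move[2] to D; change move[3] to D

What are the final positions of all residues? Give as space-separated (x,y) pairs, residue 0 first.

Answer: (0,0) (0,-1) (-1,-1) (-1,-2) (-1,-3) (-2,-3)

Derivation:
Initial moves: ULDLL
Fold: move[2]->U => ULULL (positions: [(0, 0), (0, 1), (-1, 1), (-1, 2), (-2, 2), (-3, 2)])
Fold: move[0]->D => DLULL (positions: [(0, 0), (0, -1), (-1, -1), (-1, 0), (-2, 0), (-3, 0)])
Fold: move[2]->D => DLDLL (positions: [(0, 0), (0, -1), (-1, -1), (-1, -2), (-2, -2), (-3, -2)])
Fold: move[3]->D => DLDDL (positions: [(0, 0), (0, -1), (-1, -1), (-1, -2), (-1, -3), (-2, -3)])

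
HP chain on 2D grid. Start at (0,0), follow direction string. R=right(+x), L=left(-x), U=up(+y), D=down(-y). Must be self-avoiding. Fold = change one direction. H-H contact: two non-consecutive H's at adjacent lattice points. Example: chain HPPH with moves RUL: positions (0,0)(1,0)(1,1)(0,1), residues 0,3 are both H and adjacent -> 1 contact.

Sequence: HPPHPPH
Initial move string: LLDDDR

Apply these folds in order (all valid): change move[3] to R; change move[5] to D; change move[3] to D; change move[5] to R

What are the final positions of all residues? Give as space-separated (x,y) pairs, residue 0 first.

Answer: (0,0) (-1,0) (-2,0) (-2,-1) (-2,-2) (-2,-3) (-1,-3)

Derivation:
Initial moves: LLDDDR
Fold: move[3]->R => LLDRDR (positions: [(0, 0), (-1, 0), (-2, 0), (-2, -1), (-1, -1), (-1, -2), (0, -2)])
Fold: move[5]->D => LLDRDD (positions: [(0, 0), (-1, 0), (-2, 0), (-2, -1), (-1, -1), (-1, -2), (-1, -3)])
Fold: move[3]->D => LLDDDD (positions: [(0, 0), (-1, 0), (-2, 0), (-2, -1), (-2, -2), (-2, -3), (-2, -4)])
Fold: move[5]->R => LLDDDR (positions: [(0, 0), (-1, 0), (-2, 0), (-2, -1), (-2, -2), (-2, -3), (-1, -3)])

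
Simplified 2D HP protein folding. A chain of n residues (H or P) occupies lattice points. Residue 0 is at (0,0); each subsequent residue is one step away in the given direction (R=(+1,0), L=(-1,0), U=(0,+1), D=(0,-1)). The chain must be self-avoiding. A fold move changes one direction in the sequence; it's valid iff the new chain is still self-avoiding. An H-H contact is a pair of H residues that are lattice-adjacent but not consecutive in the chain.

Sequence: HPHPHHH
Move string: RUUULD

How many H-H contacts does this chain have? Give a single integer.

Positions: [(0, 0), (1, 0), (1, 1), (1, 2), (1, 3), (0, 3), (0, 2)]
No H-H contacts found.

Answer: 0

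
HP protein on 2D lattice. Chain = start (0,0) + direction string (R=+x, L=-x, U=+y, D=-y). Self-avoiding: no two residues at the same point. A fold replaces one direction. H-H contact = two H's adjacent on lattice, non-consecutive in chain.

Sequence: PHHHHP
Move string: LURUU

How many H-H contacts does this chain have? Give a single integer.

Positions: [(0, 0), (-1, 0), (-1, 1), (0, 1), (0, 2), (0, 3)]
No H-H contacts found.

Answer: 0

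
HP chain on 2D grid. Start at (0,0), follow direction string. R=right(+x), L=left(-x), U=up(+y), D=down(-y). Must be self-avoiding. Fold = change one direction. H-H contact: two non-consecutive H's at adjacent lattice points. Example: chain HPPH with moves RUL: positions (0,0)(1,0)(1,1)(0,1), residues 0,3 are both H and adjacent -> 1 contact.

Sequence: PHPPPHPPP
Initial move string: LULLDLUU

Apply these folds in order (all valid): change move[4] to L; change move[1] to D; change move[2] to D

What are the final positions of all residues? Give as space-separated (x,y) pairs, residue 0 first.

Answer: (0,0) (-1,0) (-1,-1) (-1,-2) (-2,-2) (-3,-2) (-4,-2) (-4,-1) (-4,0)

Derivation:
Initial moves: LULLDLUU
Fold: move[4]->L => LULLLLUU (positions: [(0, 0), (-1, 0), (-1, 1), (-2, 1), (-3, 1), (-4, 1), (-5, 1), (-5, 2), (-5, 3)])
Fold: move[1]->D => LDLLLLUU (positions: [(0, 0), (-1, 0), (-1, -1), (-2, -1), (-3, -1), (-4, -1), (-5, -1), (-5, 0), (-5, 1)])
Fold: move[2]->D => LDDLLLUU (positions: [(0, 0), (-1, 0), (-1, -1), (-1, -2), (-2, -2), (-3, -2), (-4, -2), (-4, -1), (-4, 0)])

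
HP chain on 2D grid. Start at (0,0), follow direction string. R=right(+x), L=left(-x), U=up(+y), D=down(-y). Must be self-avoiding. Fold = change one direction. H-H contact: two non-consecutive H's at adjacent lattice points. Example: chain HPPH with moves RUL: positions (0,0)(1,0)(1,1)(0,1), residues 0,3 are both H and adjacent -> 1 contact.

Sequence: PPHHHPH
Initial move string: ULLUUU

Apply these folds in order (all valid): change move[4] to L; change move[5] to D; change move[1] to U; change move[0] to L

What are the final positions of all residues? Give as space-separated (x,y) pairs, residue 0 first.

Initial moves: ULLUUU
Fold: move[4]->L => ULLULU (positions: [(0, 0), (0, 1), (-1, 1), (-2, 1), (-2, 2), (-3, 2), (-3, 3)])
Fold: move[5]->D => ULLULD (positions: [(0, 0), (0, 1), (-1, 1), (-2, 1), (-2, 2), (-3, 2), (-3, 1)])
Fold: move[1]->U => UULULD (positions: [(0, 0), (0, 1), (0, 2), (-1, 2), (-1, 3), (-2, 3), (-2, 2)])
Fold: move[0]->L => LULULD (positions: [(0, 0), (-1, 0), (-1, 1), (-2, 1), (-2, 2), (-3, 2), (-3, 1)])

Answer: (0,0) (-1,0) (-1,1) (-2,1) (-2,2) (-3,2) (-3,1)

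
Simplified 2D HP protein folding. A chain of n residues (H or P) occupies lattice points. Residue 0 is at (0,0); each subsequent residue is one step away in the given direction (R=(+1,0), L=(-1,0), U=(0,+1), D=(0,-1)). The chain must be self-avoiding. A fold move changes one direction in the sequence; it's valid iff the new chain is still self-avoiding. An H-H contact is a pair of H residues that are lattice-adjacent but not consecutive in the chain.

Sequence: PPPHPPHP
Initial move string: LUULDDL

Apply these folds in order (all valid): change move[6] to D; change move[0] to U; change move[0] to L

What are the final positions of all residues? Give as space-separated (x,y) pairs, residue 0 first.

Initial moves: LUULDDL
Fold: move[6]->D => LUULDDD (positions: [(0, 0), (-1, 0), (-1, 1), (-1, 2), (-2, 2), (-2, 1), (-2, 0), (-2, -1)])
Fold: move[0]->U => UUULDDD (positions: [(0, 0), (0, 1), (0, 2), (0, 3), (-1, 3), (-1, 2), (-1, 1), (-1, 0)])
Fold: move[0]->L => LUULDDD (positions: [(0, 0), (-1, 0), (-1, 1), (-1, 2), (-2, 2), (-2, 1), (-2, 0), (-2, -1)])

Answer: (0,0) (-1,0) (-1,1) (-1,2) (-2,2) (-2,1) (-2,0) (-2,-1)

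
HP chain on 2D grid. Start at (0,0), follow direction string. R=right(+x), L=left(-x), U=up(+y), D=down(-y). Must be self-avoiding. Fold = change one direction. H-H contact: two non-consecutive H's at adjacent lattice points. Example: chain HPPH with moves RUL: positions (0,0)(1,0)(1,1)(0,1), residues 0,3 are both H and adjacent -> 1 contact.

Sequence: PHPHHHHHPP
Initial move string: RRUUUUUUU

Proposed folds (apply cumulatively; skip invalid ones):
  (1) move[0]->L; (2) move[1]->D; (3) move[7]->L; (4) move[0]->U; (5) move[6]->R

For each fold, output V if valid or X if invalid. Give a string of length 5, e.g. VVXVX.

Initial: RRUUUUUUU -> [(0, 0), (1, 0), (2, 0), (2, 1), (2, 2), (2, 3), (2, 4), (2, 5), (2, 6), (2, 7)]
Fold 1: move[0]->L => LRUUUUUUU INVALID (collision), skipped
Fold 2: move[1]->D => RDUUUUUUU INVALID (collision), skipped
Fold 3: move[7]->L => RRUUUUULU VALID
Fold 4: move[0]->U => URUUUUULU VALID
Fold 5: move[6]->R => URUUUURLU INVALID (collision), skipped

Answer: XXVVX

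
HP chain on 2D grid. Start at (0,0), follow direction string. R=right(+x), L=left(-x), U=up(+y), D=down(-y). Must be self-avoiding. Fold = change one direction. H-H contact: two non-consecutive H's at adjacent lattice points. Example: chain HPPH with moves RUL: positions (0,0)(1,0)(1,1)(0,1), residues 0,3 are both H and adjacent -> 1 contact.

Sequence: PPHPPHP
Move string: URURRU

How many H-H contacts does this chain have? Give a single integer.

Answer: 0

Derivation:
Positions: [(0, 0), (0, 1), (1, 1), (1, 2), (2, 2), (3, 2), (3, 3)]
No H-H contacts found.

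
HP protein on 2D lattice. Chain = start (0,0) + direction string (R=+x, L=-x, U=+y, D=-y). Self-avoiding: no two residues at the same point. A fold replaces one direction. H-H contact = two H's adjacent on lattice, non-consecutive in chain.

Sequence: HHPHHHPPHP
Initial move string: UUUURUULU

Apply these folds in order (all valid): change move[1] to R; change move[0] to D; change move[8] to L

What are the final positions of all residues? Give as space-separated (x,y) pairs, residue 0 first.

Initial moves: UUUURUULU
Fold: move[1]->R => URUURUULU (positions: [(0, 0), (0, 1), (1, 1), (1, 2), (1, 3), (2, 3), (2, 4), (2, 5), (1, 5), (1, 6)])
Fold: move[0]->D => DRUURUULU (positions: [(0, 0), (0, -1), (1, -1), (1, 0), (1, 1), (2, 1), (2, 2), (2, 3), (1, 3), (1, 4)])
Fold: move[8]->L => DRUURUULL (positions: [(0, 0), (0, -1), (1, -1), (1, 0), (1, 1), (2, 1), (2, 2), (2, 3), (1, 3), (0, 3)])

Answer: (0,0) (0,-1) (1,-1) (1,0) (1,1) (2,1) (2,2) (2,3) (1,3) (0,3)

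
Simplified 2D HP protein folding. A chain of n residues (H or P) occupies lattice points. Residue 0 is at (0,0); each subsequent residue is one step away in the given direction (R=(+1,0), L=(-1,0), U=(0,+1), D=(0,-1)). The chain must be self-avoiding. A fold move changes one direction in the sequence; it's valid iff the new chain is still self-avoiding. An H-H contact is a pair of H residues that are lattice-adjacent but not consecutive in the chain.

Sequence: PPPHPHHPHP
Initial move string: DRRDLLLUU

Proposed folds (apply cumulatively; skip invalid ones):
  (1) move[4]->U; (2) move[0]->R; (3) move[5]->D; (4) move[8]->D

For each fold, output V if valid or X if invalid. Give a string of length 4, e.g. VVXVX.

Answer: XXXX

Derivation:
Initial: DRRDLLLUU -> [(0, 0), (0, -1), (1, -1), (2, -1), (2, -2), (1, -2), (0, -2), (-1, -2), (-1, -1), (-1, 0)]
Fold 1: move[4]->U => DRRDULLUU INVALID (collision), skipped
Fold 2: move[0]->R => RRRDLLLUU INVALID (collision), skipped
Fold 3: move[5]->D => DRRDLDLUU INVALID (collision), skipped
Fold 4: move[8]->D => DRRDLLLUD INVALID (collision), skipped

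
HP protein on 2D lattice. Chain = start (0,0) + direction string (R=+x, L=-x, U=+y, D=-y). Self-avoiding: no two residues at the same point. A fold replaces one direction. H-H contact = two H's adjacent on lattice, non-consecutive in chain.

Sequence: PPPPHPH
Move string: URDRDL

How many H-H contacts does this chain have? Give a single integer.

Answer: 0

Derivation:
Positions: [(0, 0), (0, 1), (1, 1), (1, 0), (2, 0), (2, -1), (1, -1)]
No H-H contacts found.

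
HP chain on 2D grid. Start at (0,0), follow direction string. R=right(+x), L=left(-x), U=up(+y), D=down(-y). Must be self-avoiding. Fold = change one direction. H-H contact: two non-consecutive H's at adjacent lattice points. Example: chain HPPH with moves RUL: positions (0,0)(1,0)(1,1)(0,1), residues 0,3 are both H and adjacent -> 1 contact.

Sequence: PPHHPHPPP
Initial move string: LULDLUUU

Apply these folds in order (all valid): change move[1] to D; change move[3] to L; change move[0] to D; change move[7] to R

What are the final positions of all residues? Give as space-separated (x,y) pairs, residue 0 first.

Initial moves: LULDLUUU
Fold: move[1]->D => LDLDLUUU (positions: [(0, 0), (-1, 0), (-1, -1), (-2, -1), (-2, -2), (-3, -2), (-3, -1), (-3, 0), (-3, 1)])
Fold: move[3]->L => LDLLLUUU (positions: [(0, 0), (-1, 0), (-1, -1), (-2, -1), (-3, -1), (-4, -1), (-4, 0), (-4, 1), (-4, 2)])
Fold: move[0]->D => DDLLLUUU (positions: [(0, 0), (0, -1), (0, -2), (-1, -2), (-2, -2), (-3, -2), (-3, -1), (-3, 0), (-3, 1)])
Fold: move[7]->R => DDLLLUUR (positions: [(0, 0), (0, -1), (0, -2), (-1, -2), (-2, -2), (-3, -2), (-3, -1), (-3, 0), (-2, 0)])

Answer: (0,0) (0,-1) (0,-2) (-1,-2) (-2,-2) (-3,-2) (-3,-1) (-3,0) (-2,0)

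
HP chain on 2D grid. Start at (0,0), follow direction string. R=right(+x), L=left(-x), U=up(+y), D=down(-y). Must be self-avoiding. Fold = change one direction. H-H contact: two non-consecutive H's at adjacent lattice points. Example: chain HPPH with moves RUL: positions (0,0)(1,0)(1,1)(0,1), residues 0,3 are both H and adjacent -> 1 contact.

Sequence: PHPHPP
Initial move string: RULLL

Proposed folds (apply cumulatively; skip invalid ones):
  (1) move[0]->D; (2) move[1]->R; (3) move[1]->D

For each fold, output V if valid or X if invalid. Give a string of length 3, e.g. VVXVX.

Initial: RULLL -> [(0, 0), (1, 0), (1, 1), (0, 1), (-1, 1), (-2, 1)]
Fold 1: move[0]->D => DULLL INVALID (collision), skipped
Fold 2: move[1]->R => RRLLL INVALID (collision), skipped
Fold 3: move[1]->D => RDLLL VALID

Answer: XXV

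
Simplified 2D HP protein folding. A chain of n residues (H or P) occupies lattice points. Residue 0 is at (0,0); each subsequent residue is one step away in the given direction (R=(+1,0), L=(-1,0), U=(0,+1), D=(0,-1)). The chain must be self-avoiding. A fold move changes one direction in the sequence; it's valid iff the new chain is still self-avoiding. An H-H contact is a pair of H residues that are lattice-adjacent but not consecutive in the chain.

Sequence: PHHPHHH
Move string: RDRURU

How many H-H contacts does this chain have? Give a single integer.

Answer: 1

Derivation:
Positions: [(0, 0), (1, 0), (1, -1), (2, -1), (2, 0), (3, 0), (3, 1)]
H-H contact: residue 1 @(1,0) - residue 4 @(2, 0)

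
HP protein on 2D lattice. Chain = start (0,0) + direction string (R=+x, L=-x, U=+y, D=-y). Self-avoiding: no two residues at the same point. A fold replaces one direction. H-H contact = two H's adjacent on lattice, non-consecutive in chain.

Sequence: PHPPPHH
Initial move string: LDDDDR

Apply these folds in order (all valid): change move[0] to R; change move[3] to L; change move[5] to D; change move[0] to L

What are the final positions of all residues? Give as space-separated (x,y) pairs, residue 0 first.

Initial moves: LDDDDR
Fold: move[0]->R => RDDDDR (positions: [(0, 0), (1, 0), (1, -1), (1, -2), (1, -3), (1, -4), (2, -4)])
Fold: move[3]->L => RDDLDR (positions: [(0, 0), (1, 0), (1, -1), (1, -2), (0, -2), (0, -3), (1, -3)])
Fold: move[5]->D => RDDLDD (positions: [(0, 0), (1, 0), (1, -1), (1, -2), (0, -2), (0, -3), (0, -4)])
Fold: move[0]->L => LDDLDD (positions: [(0, 0), (-1, 0), (-1, -1), (-1, -2), (-2, -2), (-2, -3), (-2, -4)])

Answer: (0,0) (-1,0) (-1,-1) (-1,-2) (-2,-2) (-2,-3) (-2,-4)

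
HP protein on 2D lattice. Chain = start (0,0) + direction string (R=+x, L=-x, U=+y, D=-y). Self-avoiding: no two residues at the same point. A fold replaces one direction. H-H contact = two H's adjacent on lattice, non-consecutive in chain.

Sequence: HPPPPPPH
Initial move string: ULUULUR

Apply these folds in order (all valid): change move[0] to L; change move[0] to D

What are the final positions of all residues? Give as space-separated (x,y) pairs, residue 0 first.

Answer: (0,0) (0,-1) (-1,-1) (-1,0) (-1,1) (-2,1) (-2,2) (-1,2)

Derivation:
Initial moves: ULUULUR
Fold: move[0]->L => LLUULUR (positions: [(0, 0), (-1, 0), (-2, 0), (-2, 1), (-2, 2), (-3, 2), (-3, 3), (-2, 3)])
Fold: move[0]->D => DLUULUR (positions: [(0, 0), (0, -1), (-1, -1), (-1, 0), (-1, 1), (-2, 1), (-2, 2), (-1, 2)])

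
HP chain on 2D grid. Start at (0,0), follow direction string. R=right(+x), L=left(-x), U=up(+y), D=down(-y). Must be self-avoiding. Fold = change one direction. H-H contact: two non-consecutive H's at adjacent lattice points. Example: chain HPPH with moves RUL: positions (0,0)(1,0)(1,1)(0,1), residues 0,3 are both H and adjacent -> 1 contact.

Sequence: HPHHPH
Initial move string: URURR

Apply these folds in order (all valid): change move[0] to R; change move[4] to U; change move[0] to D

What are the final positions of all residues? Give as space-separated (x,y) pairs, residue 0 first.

Initial moves: URURR
Fold: move[0]->R => RRURR (positions: [(0, 0), (1, 0), (2, 0), (2, 1), (3, 1), (4, 1)])
Fold: move[4]->U => RRURU (positions: [(0, 0), (1, 0), (2, 0), (2, 1), (3, 1), (3, 2)])
Fold: move[0]->D => DRURU (positions: [(0, 0), (0, -1), (1, -1), (1, 0), (2, 0), (2, 1)])

Answer: (0,0) (0,-1) (1,-1) (1,0) (2,0) (2,1)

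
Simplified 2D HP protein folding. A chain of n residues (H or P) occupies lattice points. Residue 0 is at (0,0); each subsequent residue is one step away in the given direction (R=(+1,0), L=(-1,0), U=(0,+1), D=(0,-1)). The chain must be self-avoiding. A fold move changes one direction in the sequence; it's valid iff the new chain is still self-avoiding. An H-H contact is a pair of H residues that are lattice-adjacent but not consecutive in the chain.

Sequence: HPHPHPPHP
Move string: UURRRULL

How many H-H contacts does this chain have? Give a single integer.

Positions: [(0, 0), (0, 1), (0, 2), (1, 2), (2, 2), (3, 2), (3, 3), (2, 3), (1, 3)]
H-H contact: residue 4 @(2,2) - residue 7 @(2, 3)

Answer: 1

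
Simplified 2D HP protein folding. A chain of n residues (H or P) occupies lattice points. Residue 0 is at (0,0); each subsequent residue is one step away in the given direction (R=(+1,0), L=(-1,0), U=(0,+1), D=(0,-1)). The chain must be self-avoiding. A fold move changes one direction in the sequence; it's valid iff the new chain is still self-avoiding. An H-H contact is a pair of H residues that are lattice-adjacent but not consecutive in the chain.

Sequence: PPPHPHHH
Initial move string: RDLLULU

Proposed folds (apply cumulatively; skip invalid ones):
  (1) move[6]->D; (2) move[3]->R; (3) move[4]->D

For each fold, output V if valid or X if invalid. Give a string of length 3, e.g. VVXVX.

Initial: RDLLULU -> [(0, 0), (1, 0), (1, -1), (0, -1), (-1, -1), (-1, 0), (-2, 0), (-2, 1)]
Fold 1: move[6]->D => RDLLULD VALID
Fold 2: move[3]->R => RDLRULD INVALID (collision), skipped
Fold 3: move[4]->D => RDLLDLD VALID

Answer: VXV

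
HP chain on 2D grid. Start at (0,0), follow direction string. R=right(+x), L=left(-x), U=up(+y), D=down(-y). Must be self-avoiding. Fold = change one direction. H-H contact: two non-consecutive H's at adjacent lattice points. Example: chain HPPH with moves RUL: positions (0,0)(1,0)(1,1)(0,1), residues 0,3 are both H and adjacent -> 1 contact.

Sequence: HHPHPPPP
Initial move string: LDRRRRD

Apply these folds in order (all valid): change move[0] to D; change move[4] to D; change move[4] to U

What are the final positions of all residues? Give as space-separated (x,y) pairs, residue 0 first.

Answer: (0,0) (0,-1) (0,-2) (1,-2) (2,-2) (2,-1) (3,-1) (3,-2)

Derivation:
Initial moves: LDRRRRD
Fold: move[0]->D => DDRRRRD (positions: [(0, 0), (0, -1), (0, -2), (1, -2), (2, -2), (3, -2), (4, -2), (4, -3)])
Fold: move[4]->D => DDRRDRD (positions: [(0, 0), (0, -1), (0, -2), (1, -2), (2, -2), (2, -3), (3, -3), (3, -4)])
Fold: move[4]->U => DDRRURD (positions: [(0, 0), (0, -1), (0, -2), (1, -2), (2, -2), (2, -1), (3, -1), (3, -2)])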